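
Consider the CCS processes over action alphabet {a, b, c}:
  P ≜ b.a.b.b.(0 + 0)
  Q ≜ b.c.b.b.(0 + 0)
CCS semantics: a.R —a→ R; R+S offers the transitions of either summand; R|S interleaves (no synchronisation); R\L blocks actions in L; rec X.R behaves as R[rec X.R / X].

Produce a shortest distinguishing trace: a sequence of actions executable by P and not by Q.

ba

LTS(P): 5 reachable states
  m0 = b.a.b.b.(0 + 0) → —b→ m1
  m1 = a.b.b.(0 + 0) → —a→ m2
  m2 = b.b.(0 + 0) → —b→ m3
  m3 = b.(0 + 0) → —b→ m4
  m4 = 0 + 0 → stopped
LTS(Q): 5 reachable states
  n0 = b.c.b.b.(0 + 0) → —b→ n1
  n1 = c.b.b.(0 + 0) → —c→ n2
  n2 = b.b.(0 + 0) → —b→ n3
  n3 = b.(0 + 0) → —b→ n4
  n4 = 0 + 0 → stopped
Trace ⟨ba⟩ through P, begin at {m0}:
  [1] b ⇒ {m1}
  [2] a ⇒ {m2}
  ✓ P
Trace ⟨ba⟩ through Q, begin at {n0}:
  [1] b ⇒ {n1}
  [2] a ⇒ ∅  — Q cannot continue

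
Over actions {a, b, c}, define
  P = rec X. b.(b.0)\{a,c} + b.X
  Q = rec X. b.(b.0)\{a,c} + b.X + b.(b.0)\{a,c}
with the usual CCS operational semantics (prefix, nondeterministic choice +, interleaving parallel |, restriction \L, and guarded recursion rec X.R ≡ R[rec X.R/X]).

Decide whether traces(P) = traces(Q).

traces(P) = traces(Q)

P's transition system — 3 states:
  p0 = rec X. b.(b.0)\{a,c} + b.X ⊢ -b-> p0, -b-> p1
  p1 = (b.0)\{a,c} ⊢ -b-> p2
  p2 = 0\{a,c} ⊢ (no moves)
Q's transition system — 3 states:
  q0 = rec X. b.(b.0)\{a,c} + b.X + b.(b.0)\{a,c} ⊢ -b-> q0, -b-> q1
  q1 = (b.0)\{a,c} ⊢ -b-> q2
  q2 = 0\{a,c} ⊢ (no moves)
Bisimilarity quotient blocks:
  B0 = {p0, q0}
  B1 = {p1, q1}
  B2 = {p2, q2}
p0 ∈ B0, q0 ∈ B0 → same block
Bisimilar ⇒ trace-equivalent.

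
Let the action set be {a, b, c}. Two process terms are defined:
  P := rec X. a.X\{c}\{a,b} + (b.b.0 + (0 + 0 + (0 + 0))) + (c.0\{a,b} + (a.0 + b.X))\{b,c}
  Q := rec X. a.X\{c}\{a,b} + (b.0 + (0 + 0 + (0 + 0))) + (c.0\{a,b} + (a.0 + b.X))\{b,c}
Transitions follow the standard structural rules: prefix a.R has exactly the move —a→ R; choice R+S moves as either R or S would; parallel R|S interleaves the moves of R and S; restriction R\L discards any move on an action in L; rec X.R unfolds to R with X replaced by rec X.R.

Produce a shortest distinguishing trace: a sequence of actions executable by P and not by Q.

Reachable graph of P (5 states):
  m0 = rec X. a.X\{c}\{a,b} + (b.b.0 + (0 + 0 + (0 + 0))) + (c.0\{a,b} + (a.0 + b.X))\{b,c} → --a--▸ m1, --a--▸ m2, --b--▸ m3
  m1 = (rec X. a.X\{c}\{a,b} + (b.b.0 + (0 + 0 + (0 + 0))) + (c.0\{a,b} + (a.0 + b.X))\{b,c})\{c}\{a,b} → stopped
  m2 = 0\{b,c} → stopped
  m3 = b.0 → --b--▸ m4
  m4 = 0 → stopped
Reachable graph of Q (4 states):
  n0 = rec X. a.X\{c}\{a,b} + (b.0 + (0 + 0 + (0 + 0))) + (c.0\{a,b} + (a.0 + b.X))\{b,c} → --a--▸ n1, --a--▸ n2, --b--▸ n3
  n1 = (rec X. a.X\{c}\{a,b} + (b.0 + (0 + 0 + (0 + 0))) + (c.0\{a,b} + (a.0 + b.X))\{b,c})\{c}\{a,b} → stopped
  n2 = 0\{b,c} → stopped
  n3 = 0 → stopped
Run σ = ⟨bb⟩ on P: start {m0}
  step 1 (b): {m3}
  step 2 (b): {m4}
  P completes σ.
Run σ = ⟨bb⟩ on Q: start {n0}
  step 1 (b): {n3}
  step 2 (b): no successor for Q

bb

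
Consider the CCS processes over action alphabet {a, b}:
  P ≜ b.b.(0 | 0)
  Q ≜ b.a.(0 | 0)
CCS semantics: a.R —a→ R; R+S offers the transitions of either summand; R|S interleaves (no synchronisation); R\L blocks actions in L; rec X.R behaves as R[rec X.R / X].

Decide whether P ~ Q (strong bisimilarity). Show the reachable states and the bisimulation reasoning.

NO

P's transition system — 3 states:
  m0 = b.b.(0 | 0) :: —b→ m1
  m1 = b.(0 | 0) :: —b→ m2
  m2 = 0 | 0 :: ∅
Q's transition system — 3 states:
  n0 = b.a.(0 | 0) :: —b→ n1
  n1 = a.(0 | 0) :: —a→ n2
  n2 = 0 | 0 :: ∅
Coarsest stable partition (strong bisimilarity classes):
  B0 = {m0}
  B1 = {m1}
  B2 = {m2, n2}
  B3 = {n0}
  B4 = {n1}
m0 ∈ B0, n0 ∈ B3 → different blocks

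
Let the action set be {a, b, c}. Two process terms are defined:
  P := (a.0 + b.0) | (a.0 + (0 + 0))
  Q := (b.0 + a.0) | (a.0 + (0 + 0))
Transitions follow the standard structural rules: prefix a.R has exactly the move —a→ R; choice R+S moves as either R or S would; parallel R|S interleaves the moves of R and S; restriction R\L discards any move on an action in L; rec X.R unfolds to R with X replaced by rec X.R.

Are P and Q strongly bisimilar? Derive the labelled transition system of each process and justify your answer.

LTS(P): 4 reachable states
  s0 = (a.0 + b.0) | (a.0 + (0 + 0)) has moves ··a··> s1, ··a··> s2, ··b··> s2
  s1 = (a.0 + b.0) | 0 has moves ··a··> s3, ··b··> s3
  s2 = 0 | (a.0 + (0 + 0)) has moves ··a··> s3
  s3 = 0 | 0 has moves ·
LTS(Q): 4 reachable states
  t0 = (b.0 + a.0) | (a.0 + (0 + 0)) has moves ··a··> t1, ··a··> t2, ··b··> t2
  t1 = (b.0 + a.0) | 0 has moves ··a··> t3, ··b··> t3
  t2 = 0 | (a.0 + (0 + 0)) has moves ··a··> t3
  t3 = 0 | 0 has moves ·
Coarsest stable partition (strong bisimilarity classes):
  B0 = {s0, t0}
  B1 = {s1, t1}
  B2 = {s3, t3}
  B3 = {s2, t2}
s0 ∈ B0, t0 ∈ B0 → same block

bisimilar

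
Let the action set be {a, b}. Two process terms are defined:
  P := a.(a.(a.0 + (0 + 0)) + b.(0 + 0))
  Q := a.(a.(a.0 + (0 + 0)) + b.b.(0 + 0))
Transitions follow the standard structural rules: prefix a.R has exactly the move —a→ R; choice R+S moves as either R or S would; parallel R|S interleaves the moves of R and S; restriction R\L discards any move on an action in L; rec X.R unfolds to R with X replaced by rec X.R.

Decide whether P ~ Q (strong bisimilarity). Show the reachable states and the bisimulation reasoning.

P ≁ Q

Reachable graph of P (5 states):
  m0 = a.(a.(a.0 + (0 + 0)) + b.(0 + 0)) ⊢ -a-> m1
  m1 = a.(a.0 + (0 + 0)) + b.(0 + 0) ⊢ -a-> m2, -b-> m3
  m2 = a.0 + (0 + 0) ⊢ -a-> m4
  m3 = 0 + 0 ⊢ ·
  m4 = 0 ⊢ ·
Reachable graph of Q (6 states):
  n0 = a.(a.(a.0 + (0 + 0)) + b.b.(0 + 0)) ⊢ -a-> n1
  n1 = a.(a.0 + (0 + 0)) + b.b.(0 + 0) ⊢ -a-> n2, -b-> n3
  n2 = a.0 + (0 + 0) ⊢ -a-> n4
  n3 = b.(0 + 0) ⊢ -b-> n5
  n4 = 0 ⊢ ·
  n5 = 0 + 0 ⊢ ·
Partition-refinement fixed point:
  B0 = {m0}
  B1 = {m1}
  B2 = {m2, n2}
  B3 = {m3, m4, n4, n5}
  B4 = {n0}
  B5 = {n1}
  B6 = {n3}
m0 ∈ B0, n0 ∈ B4 → different blocks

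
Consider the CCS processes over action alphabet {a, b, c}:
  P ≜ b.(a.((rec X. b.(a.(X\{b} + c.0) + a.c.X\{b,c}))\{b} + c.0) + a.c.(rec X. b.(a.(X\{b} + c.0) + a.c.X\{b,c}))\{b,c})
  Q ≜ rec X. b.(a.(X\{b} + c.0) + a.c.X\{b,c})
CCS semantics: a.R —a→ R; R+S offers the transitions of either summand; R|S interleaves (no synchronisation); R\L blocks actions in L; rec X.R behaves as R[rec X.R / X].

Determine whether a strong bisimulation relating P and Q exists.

Reachable graph of P (6 states):
  s0 = b.(a.((rec X. b.(a.(X\{b} + c.0) + a.c.X\{b,c}))\{b} + c.0) + a.c.(rec X. b.(a.(X\{b} + c.0) + a.c.X\{b,c}))\{b,c}) → ··b··> s1
  s1 = a.((rec X. b.(a.(X\{b} + c.0) + a.c.X\{b,c}))\{b} + c.0) + a.c.(rec X. b.(a.(X\{b} + c.0) + a.c.X\{b,c}))\{b,c} → ··a··> s2, ··a··> s3
  s2 = (rec X. b.(a.(X\{b} + c.0) + a.c.X\{b,c}))\{b} + c.0 → ··c··> s4
  s3 = c.(rec X. b.(a.(X\{b} + c.0) + a.c.X\{b,c}))\{b,c} → ··c··> s5
  s4 = 0 → stopped
  s5 = (rec X. b.(a.(X\{b} + c.0) + a.c.X\{b,c}))\{b,c} → stopped
Reachable graph of Q (6 states):
  t0 = rec X. b.(a.(X\{b} + c.0) + a.c.X\{b,c}) → ··b··> t1
  t1 = a.((rec X. b.(a.(X\{b} + c.0) + a.c.X\{b,c}))\{b} + c.0) + a.c.(rec X. b.(a.(X\{b} + c.0) + a.c.X\{b,c}))\{b,c} → ··a··> t2, ··a··> t3
  t2 = (rec X. b.(a.(X\{b} + c.0) + a.c.X\{b,c}))\{b} + c.0 → ··c··> t4
  t3 = c.(rec X. b.(a.(X\{b} + c.0) + a.c.X\{b,c}))\{b,c} → ··c··> t5
  t4 = 0 → stopped
  t5 = (rec X. b.(a.(X\{b} + c.0) + a.c.X\{b,c}))\{b,c} → stopped
Bisimilarity quotient blocks:
  B0 = {s0, t0}
  B1 = {s1, t1}
  B2 = {s2, s3, t2, t3}
  B3 = {s4, s5, t4, t5}
s0 ∈ B0, t0 ∈ B0 → same block

YES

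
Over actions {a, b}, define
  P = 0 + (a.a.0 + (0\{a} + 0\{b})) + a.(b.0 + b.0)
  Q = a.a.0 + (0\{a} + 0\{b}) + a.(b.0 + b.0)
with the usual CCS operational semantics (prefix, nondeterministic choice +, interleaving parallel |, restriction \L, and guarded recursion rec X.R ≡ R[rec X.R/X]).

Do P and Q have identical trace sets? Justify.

trace-equivalent

Reachable graph of P (4 states):
  m0 = 0 + (a.a.0 + (0\{a} + 0\{b})) + a.(b.0 + b.0) | ··a··> m1, ··a··> m2
  m1 = a.0 | ··a··> m3
  m2 = b.0 + b.0 | ··b··> m3
  m3 = 0 | (no moves)
Reachable graph of Q (4 states):
  n0 = a.a.0 + (0\{a} + 0\{b}) + a.(b.0 + b.0) | ··a··> n1, ··a··> n2
  n1 = a.0 | ··a··> n3
  n2 = b.0 + b.0 | ··b··> n3
  n3 = 0 | (no moves)
Bisimilarity quotient blocks:
  B0 = {m0, n0}
  B1 = {m2, n2}
  B2 = {m3, n3}
  B3 = {m1, n1}
m0 ∈ B0, n0 ∈ B0 → same block
Bisimilar ⇒ trace-equivalent.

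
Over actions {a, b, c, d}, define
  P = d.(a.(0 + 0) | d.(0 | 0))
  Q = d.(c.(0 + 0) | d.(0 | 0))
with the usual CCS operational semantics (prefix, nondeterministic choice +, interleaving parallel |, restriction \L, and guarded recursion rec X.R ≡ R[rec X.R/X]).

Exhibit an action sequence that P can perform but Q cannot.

da

Reachable graph of P (5 states):
  p0 = d.(a.(0 + 0) | d.(0 | 0)) → =d=> p1
  p1 = a.(0 + 0) | d.(0 | 0) → =a=> p2, =d=> p3
  p2 = (0 + 0) | d.(0 | 0) → =d=> p4
  p3 = a.(0 + 0) | (0 | 0) → =a=> p4
  p4 = (0 + 0) | (0 | 0) → ·
Reachable graph of Q (5 states):
  q0 = d.(c.(0 + 0) | d.(0 | 0)) → =d=> q1
  q1 = c.(0 + 0) | d.(0 | 0) → =c=> q2, =d=> q3
  q2 = (0 + 0) | d.(0 | 0) → =d=> q4
  q3 = c.(0 + 0) | (0 | 0) → =c=> q4
  q4 = (0 + 0) | (0 | 0) → ·
Trace ⟨da⟩ through P, begin at {p0}:
  after d @ step 1: {p1}
  after a @ step 2: {p2}
  — P admits the full trace.
Trace ⟨da⟩ through Q, begin at {q0}:
  after d @ step 1: {q1}
  after a @ step 2: no successor for Q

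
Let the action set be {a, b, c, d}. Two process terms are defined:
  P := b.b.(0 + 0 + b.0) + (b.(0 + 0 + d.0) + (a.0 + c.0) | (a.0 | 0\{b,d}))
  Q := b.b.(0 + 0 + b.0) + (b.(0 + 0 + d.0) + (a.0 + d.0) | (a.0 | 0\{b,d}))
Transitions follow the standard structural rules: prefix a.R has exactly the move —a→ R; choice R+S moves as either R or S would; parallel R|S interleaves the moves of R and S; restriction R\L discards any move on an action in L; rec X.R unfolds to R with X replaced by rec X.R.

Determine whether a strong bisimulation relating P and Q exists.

P's transition system — 8 states:
  u0 = b.b.(0 + 0 + b.0) + (b.(0 + 0 + d.0) + (a.0 + c.0) | (a.0 | 0\{b,d})) | ··a··> u1, ··a··> u2, ··b··> u3, ··b··> u4, ··c··> u2
  u1 = (a.0 + c.0) | (0 | 0\{b,d}) | ··a··> u5, ··c··> u5
  u2 = 0 | (a.0 | 0\{b,d}) | ··a··> u5
  u3 = 0 + 0 + d.0 | ··d··> u6
  u4 = b.(0 + 0 + b.0) | ··b··> u7
  u5 = 0 | (0 | 0\{b,d}) | ∅
  u6 = 0 | ∅
  u7 = 0 + 0 + b.0 | ··b··> u6
Q's transition system — 8 states:
  v0 = b.b.(0 + 0 + b.0) + (b.(0 + 0 + d.0) + (a.0 + d.0) | (a.0 | 0\{b,d})) | ··a··> v1, ··a··> v2, ··b··> v3, ··b··> v4, ··d··> v2
  v1 = (a.0 + d.0) | (0 | 0\{b,d}) | ··a··> v5, ··d··> v5
  v2 = 0 | (a.0 | 0\{b,d}) | ··a··> v5
  v3 = 0 + 0 + d.0 | ··d··> v6
  v4 = b.(0 + 0 + b.0) | ··b··> v7
  v5 = 0 | (0 | 0\{b,d}) | ∅
  v6 = 0 | ∅
  v7 = 0 + 0 + b.0 | ··b··> v6
Partition-refinement fixed point:
  B0 = {u0}
  B1 = {u3, v3}
  B2 = {u5, u6, v5, v6}
  B3 = {u2, v2}
  B4 = {u4, v4}
  B5 = {u7, v7}
  B6 = {u1}
  B7 = {v0}
  B8 = {v1}
u0 ∈ B0, v0 ∈ B7 → different blocks

NO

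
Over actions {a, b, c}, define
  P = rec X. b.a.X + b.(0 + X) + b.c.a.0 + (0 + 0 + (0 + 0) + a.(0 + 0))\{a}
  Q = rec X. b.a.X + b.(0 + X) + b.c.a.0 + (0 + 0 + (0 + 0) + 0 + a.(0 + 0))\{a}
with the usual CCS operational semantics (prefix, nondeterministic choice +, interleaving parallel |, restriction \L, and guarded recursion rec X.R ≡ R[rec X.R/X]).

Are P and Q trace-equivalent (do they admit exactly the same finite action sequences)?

P's transition system — 6 states:
  u0 = rec X. b.a.X + b.(0 + X) + b.c.a.0 + (0 + 0 + (0 + 0) + a.(0 + 0))\{a} | —b→ u1, —b→ u2, —b→ u3
  u1 = 0 + (rec X. b.a.X + b.(0 + X) + b.c.a.0 + (0 + 0 + (0 + 0) + a.(0 + 0))\{a}) | —b→ u1, —b→ u2, —b→ u3
  u2 = a.(rec X. b.a.X + b.(0 + X) + b.c.a.0 + (0 + 0 + (0 + 0) + a.(0 + 0))\{a}) | —a→ u0
  u3 = c.a.0 | —c→ u4
  u4 = a.0 | —a→ u5
  u5 = 0 | ∅
Q's transition system — 6 states:
  v0 = rec X. b.a.X + b.(0 + X) + b.c.a.0 + (0 + 0 + (0 + 0) + 0 + a.(0 + 0))\{a} | —b→ v1, —b→ v2, —b→ v3
  v1 = 0 + (rec X. b.a.X + b.(0 + X) + b.c.a.0 + (0 + 0 + (0 + 0) + 0 + a.(0 + 0))\{a}) | —b→ v1, —b→ v2, —b→ v3
  v2 = a.(rec X. b.a.X + b.(0 + X) + b.c.a.0 + (0 + 0 + (0 + 0) + 0 + a.(0 + 0))\{a}) | —a→ v0
  v3 = c.a.0 | —c→ v4
  v4 = a.0 | —a→ v5
  v5 = 0 | ∅
Coarsest stable partition (strong bisimilarity classes):
  B0 = {u0, u1, v0, v1}
  B1 = {u3, v3}
  B2 = {u4, v4}
  B3 = {u5, v5}
  B4 = {u2, v2}
u0 ∈ B0, v0 ∈ B0 → same block
Bisimilar ⇒ trace-equivalent.

YES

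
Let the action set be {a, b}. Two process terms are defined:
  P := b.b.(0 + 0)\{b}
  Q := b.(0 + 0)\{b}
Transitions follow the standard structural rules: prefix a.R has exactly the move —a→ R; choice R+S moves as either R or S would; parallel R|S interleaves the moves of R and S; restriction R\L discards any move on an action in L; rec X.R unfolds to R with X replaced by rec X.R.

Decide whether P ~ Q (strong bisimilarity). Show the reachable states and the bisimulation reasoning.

NO

Reachable graph of P (3 states):
  u0 = b.b.(0 + 0)\{b} ⊢ ··b··> u1
  u1 = b.(0 + 0)\{b} ⊢ ··b··> u2
  u2 = (0 + 0)\{b} ⊢ stopped
Reachable graph of Q (2 states):
  v0 = b.(0 + 0)\{b} ⊢ ··b··> v1
  v1 = (0 + 0)\{b} ⊢ stopped
Partition-refinement fixed point:
  B0 = {u0}
  B1 = {u1, v0}
  B2 = {u2, v1}
u0 ∈ B0, v0 ∈ B1 → different blocks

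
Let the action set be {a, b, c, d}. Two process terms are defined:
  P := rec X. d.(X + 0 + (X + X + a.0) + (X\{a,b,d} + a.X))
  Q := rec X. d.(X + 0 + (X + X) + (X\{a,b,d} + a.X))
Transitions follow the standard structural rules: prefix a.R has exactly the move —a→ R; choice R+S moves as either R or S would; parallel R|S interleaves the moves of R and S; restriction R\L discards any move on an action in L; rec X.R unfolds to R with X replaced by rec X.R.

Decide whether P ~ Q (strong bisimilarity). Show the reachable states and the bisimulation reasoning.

Reachable graph of P (3 states):
  m0 = rec X. d.(X + 0 + (X + X + a.0) + (X\{a,b,d} + a.X)) :: =d=> m1
  m1 = (rec X. d.(X + 0 + (X + X + a.0) + (X\{a,b,d} + a.X))) + 0 + ((rec X. d.(X + 0 + (X + X + a.0) + (X\{a,b,d} + a.X))) + (rec X. d.(X + 0 + (X + X + a.0) + (X\{a,b,d} + a.X))) + a.0) + ((rec X. d.(X + 0 + (X + X + a.0) + (X\{a,b,d} + a.X)))\{a,b,d} + a.(rec X. d.(X + 0 + (X + X + a.0) + (X\{a,b,d} + a.X)))) :: =a=> m0, =a=> m2, =d=> m1
  m2 = 0 :: (no moves)
Reachable graph of Q (2 states):
  n0 = rec X. d.(X + 0 + (X + X) + (X\{a,b,d} + a.X)) :: =d=> n1
  n1 = (rec X. d.(X + 0 + (X + X) + (X\{a,b,d} + a.X))) + 0 + ((rec X. d.(X + 0 + (X + X) + (X\{a,b,d} + a.X))) + (rec X. d.(X + 0 + (X + X) + (X\{a,b,d} + a.X)))) + ((rec X. d.(X + 0 + (X + X) + (X\{a,b,d} + a.X)))\{a,b,d} + a.(rec X. d.(X + 0 + (X + X) + (X\{a,b,d} + a.X)))) :: =a=> n0, =d=> n1
Bisimilarity quotient blocks:
  B0 = {m0}
  B1 = {m1}
  B2 = {m2}
  B3 = {n0}
  B4 = {n1}
m0 ∈ B0, n0 ∈ B3 → different blocks

P ≁ Q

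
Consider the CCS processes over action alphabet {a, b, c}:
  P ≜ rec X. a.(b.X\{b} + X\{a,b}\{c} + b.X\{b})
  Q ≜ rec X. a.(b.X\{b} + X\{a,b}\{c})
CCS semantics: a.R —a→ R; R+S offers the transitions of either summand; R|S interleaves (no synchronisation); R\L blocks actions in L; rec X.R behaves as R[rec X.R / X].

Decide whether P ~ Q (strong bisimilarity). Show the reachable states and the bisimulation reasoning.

P ~ Q

Reachable graph of P (4 states):
  s0 = rec X. a.(b.X\{b} + X\{a,b}\{c} + b.X\{b}) ⊢ =a=> s1
  s1 = b.(rec X. a.(b.X\{b} + X\{a,b}\{c} + b.X\{b}))\{b} + (rec X. a.(b.X\{b} + X\{a,b}\{c} + b.X\{b}))\{a,b}\{c} + b.(rec X. a.(b.X\{b} + X\{a,b}\{c} + b.X\{b}))\{b} ⊢ =b=> s2
  s2 = (rec X. a.(b.X\{b} + X\{a,b}\{c} + b.X\{b}))\{b} ⊢ =a=> s3
  s3 = (b.(rec X. a.(b.X\{b} + X\{a,b}\{c} + b.X\{b}))\{b} + (rec X. a.(b.X\{b} + X\{a,b}\{c} + b.X\{b}))\{a,b}\{c} + b.(rec X. a.(b.X\{b} + X\{a,b}\{c} + b.X\{b}))\{b})\{b} ⊢ ·
Reachable graph of Q (4 states):
  t0 = rec X. a.(b.X\{b} + X\{a,b}\{c}) ⊢ =a=> t1
  t1 = b.(rec X. a.(b.X\{b} + X\{a,b}\{c}))\{b} + (rec X. a.(b.X\{b} + X\{a,b}\{c}))\{a,b}\{c} ⊢ =b=> t2
  t2 = (rec X. a.(b.X\{b} + X\{a,b}\{c}))\{b} ⊢ =a=> t3
  t3 = (b.(rec X. a.(b.X\{b} + X\{a,b}\{c}))\{b} + (rec X. a.(b.X\{b} + X\{a,b}\{c}))\{a,b}\{c})\{b} ⊢ ·
Coarsest stable partition (strong bisimilarity classes):
  B0 = {s0, t0}
  B1 = {s1, t1}
  B2 = {s2, t2}
  B3 = {s3, t3}
s0 ∈ B0, t0 ∈ B0 → same block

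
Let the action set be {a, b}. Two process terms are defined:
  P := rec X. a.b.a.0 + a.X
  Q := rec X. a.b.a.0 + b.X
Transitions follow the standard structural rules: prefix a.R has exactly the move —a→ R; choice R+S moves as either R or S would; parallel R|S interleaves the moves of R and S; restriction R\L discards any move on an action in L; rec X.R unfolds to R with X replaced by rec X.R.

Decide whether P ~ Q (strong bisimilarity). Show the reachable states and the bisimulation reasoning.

Reachable graph of P (4 states):
  s0 = rec X. a.b.a.0 + a.X ⊢ -a-> s0, -a-> s1
  s1 = b.a.0 ⊢ -b-> s2
  s2 = a.0 ⊢ -a-> s3
  s3 = 0 ⊢ stopped
Reachable graph of Q (4 states):
  t0 = rec X. a.b.a.0 + b.X ⊢ -a-> t1, -b-> t0
  t1 = b.a.0 ⊢ -b-> t2
  t2 = a.0 ⊢ -a-> t3
  t3 = 0 ⊢ stopped
Coarsest stable partition (strong bisimilarity classes):
  B0 = {s0}
  B1 = {s1, t1}
  B2 = {s2, t2}
  B3 = {s3, t3}
  B4 = {t0}
s0 ∈ B0, t0 ∈ B4 → different blocks

P ≁ Q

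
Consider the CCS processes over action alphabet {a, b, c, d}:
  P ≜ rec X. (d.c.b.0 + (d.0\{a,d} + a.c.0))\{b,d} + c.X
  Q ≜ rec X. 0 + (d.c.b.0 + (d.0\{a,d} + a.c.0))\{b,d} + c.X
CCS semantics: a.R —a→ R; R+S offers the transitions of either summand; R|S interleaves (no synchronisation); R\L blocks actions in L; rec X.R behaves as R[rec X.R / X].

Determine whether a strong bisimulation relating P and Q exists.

Reachable graph of P (3 states):
  u0 = rec X. (d.c.b.0 + (d.0\{a,d} + a.c.0))\{b,d} + c.X :: -a-> u1, -c-> u0
  u1 = (c.0)\{b,d} :: -c-> u2
  u2 = 0\{b,d} :: ·
Reachable graph of Q (3 states):
  v0 = rec X. 0 + (d.c.b.0 + (d.0\{a,d} + a.c.0))\{b,d} + c.X :: -a-> v1, -c-> v0
  v1 = (c.0)\{b,d} :: -c-> v2
  v2 = 0\{b,d} :: ·
Coarsest stable partition (strong bisimilarity classes):
  B0 = {u0, v0}
  B1 = {u1, v1}
  B2 = {u2, v2}
u0 ∈ B0, v0 ∈ B0 → same block

YES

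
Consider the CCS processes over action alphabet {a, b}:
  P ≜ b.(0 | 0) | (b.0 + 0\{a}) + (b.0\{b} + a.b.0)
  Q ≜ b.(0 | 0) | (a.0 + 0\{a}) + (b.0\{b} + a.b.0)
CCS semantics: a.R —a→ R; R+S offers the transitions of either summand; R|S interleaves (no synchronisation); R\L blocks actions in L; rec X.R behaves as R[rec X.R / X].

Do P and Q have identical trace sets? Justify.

LTS(P): 7 reachable states
  p0 = b.(0 | 0) | (b.0 + 0\{a}) + (b.0\{b} + a.b.0) :: =a=> p1, =b=> p2, =b=> p3, =b=> p4
  p1 = b.0 :: =b=> p5
  p2 = 0 | 0 | (b.0 + 0\{a}) :: =b=> p6
  p3 = 0\{b} :: stopped
  p4 = b.(0 | 0) | 0 :: =b=> p6
  p5 = 0 :: stopped
  p6 = 0 | 0 | 0 :: stopped
LTS(Q): 7 reachable states
  q0 = b.(0 | 0) | (a.0 + 0\{a}) + (b.0\{b} + a.b.0) :: =a=> q1, =a=> q2, =b=> q3, =b=> q4
  q1 = b.(0 | 0) | 0 :: =b=> q5
  q2 = b.0 :: =b=> q6
  q3 = 0 | 0 | (a.0 + 0\{a}) :: =a=> q5
  q4 = 0\{b} :: stopped
  q5 = 0 | 0 | 0 :: stopped
  q6 = 0 :: stopped
Trace ⟨bb⟩ through P, begin at {p0}:
  [1] b ⇒ {p2, p3, p4}
  [2] b ⇒ {p6}
  ✓ P
Trace ⟨bb⟩ through Q, begin at {q0}:
  [1] b ⇒ {q3, q4}
  [2] b ⇒ ∅ (Q stuck)

traces(P) ≠ traces(Q) — witness ⟨bb⟩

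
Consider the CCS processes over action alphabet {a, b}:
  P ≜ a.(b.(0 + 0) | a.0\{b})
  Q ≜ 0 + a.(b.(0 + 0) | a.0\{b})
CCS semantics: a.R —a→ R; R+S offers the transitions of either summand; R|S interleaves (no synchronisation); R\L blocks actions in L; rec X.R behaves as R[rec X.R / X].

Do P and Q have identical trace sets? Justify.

LTS(P): 5 reachable states
  u0 = a.(b.(0 + 0) | a.0\{b}) has moves —a→ u1
  u1 = b.(0 + 0) | a.0\{b} has moves —a→ u2, —b→ u3
  u2 = b.(0 + 0) | 0\{b} has moves —b→ u4
  u3 = (0 + 0) | a.0\{b} has moves —a→ u4
  u4 = (0 + 0) | 0\{b} has moves ·
LTS(Q): 5 reachable states
  v0 = 0 + a.(b.(0 + 0) | a.0\{b}) has moves —a→ v1
  v1 = b.(0 + 0) | a.0\{b} has moves —a→ v2, —b→ v3
  v2 = b.(0 + 0) | 0\{b} has moves —b→ v4
  v3 = (0 + 0) | a.0\{b} has moves —a→ v4
  v4 = (0 + 0) | 0\{b} has moves ·
Coarsest stable partition (strong bisimilarity classes):
  B0 = {u0, v0}
  B1 = {u1, v1}
  B2 = {u2, v2}
  B3 = {u4, v4}
  B4 = {u3, v3}
u0 ∈ B0, v0 ∈ B0 → same block
Bisimilar ⇒ trace-equivalent.

YES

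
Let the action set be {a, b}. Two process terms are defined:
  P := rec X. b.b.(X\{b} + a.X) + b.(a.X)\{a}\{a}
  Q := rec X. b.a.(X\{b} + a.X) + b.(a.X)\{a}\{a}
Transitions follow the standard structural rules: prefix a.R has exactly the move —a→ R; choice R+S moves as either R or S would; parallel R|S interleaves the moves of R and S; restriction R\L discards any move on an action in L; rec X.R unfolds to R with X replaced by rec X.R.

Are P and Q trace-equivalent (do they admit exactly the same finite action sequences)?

NO — witness ⟨bb⟩

Reachable graph of P (4 states):
  s0 = rec X. b.b.(X\{b} + a.X) + b.(a.X)\{a}\{a} ⊢ =b=> s1, =b=> s2
  s1 = (a.(rec X. b.b.(X\{b} + a.X) + b.(a.X)\{a}\{a}))\{a}\{a} ⊢ ∅
  s2 = b.((rec X. b.b.(X\{b} + a.X) + b.(a.X)\{a}\{a})\{b} + a.(rec X. b.b.(X\{b} + a.X) + b.(a.X)\{a}\{a})) ⊢ =b=> s3
  s3 = (rec X. b.b.(X\{b} + a.X) + b.(a.X)\{a}\{a})\{b} + a.(rec X. b.b.(X\{b} + a.X) + b.(a.X)\{a}\{a}) ⊢ =a=> s0
Reachable graph of Q (4 states):
  t0 = rec X. b.a.(X\{b} + a.X) + b.(a.X)\{a}\{a} ⊢ =b=> t1, =b=> t2
  t1 = (a.(rec X. b.a.(X\{b} + a.X) + b.(a.X)\{a}\{a}))\{a}\{a} ⊢ ∅
  t2 = a.((rec X. b.a.(X\{b} + a.X) + b.(a.X)\{a}\{a})\{b} + a.(rec X. b.a.(X\{b} + a.X) + b.(a.X)\{a}\{a})) ⊢ =a=> t3
  t3 = (rec X. b.a.(X\{b} + a.X) + b.(a.X)\{a}\{a})\{b} + a.(rec X. b.a.(X\{b} + a.X) + b.(a.X)\{a}\{a}) ⊢ =a=> t0
Executing bb from P (initial set {s0}):
  [1] b ⇒ {s1, s2}
  [2] b ⇒ {s3}
  P completes σ.
Executing bb from Q (initial set {t0}):
  [1] b ⇒ {t1, t2}
  [2] b ⇒ ∅  — Q cannot continue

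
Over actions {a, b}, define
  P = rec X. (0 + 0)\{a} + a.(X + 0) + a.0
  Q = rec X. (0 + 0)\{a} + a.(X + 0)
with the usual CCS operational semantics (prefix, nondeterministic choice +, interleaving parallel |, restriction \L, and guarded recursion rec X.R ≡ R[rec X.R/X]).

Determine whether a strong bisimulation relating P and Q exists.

not bisimilar

LTS(P): 3 reachable states
  u0 = rec X. (0 + 0)\{a} + a.(X + 0) + a.0 has moves ··a··> u1, ··a··> u2
  u1 = (rec X. (0 + 0)\{a} + a.(X + 0) + a.0) + 0 has moves ··a··> u1, ··a··> u2
  u2 = 0 has moves ·
LTS(Q): 2 reachable states
  v0 = rec X. (0 + 0)\{a} + a.(X + 0) has moves ··a··> v1
  v1 = (rec X. (0 + 0)\{a} + a.(X + 0)) + 0 has moves ··a··> v1
Coarsest stable partition (strong bisimilarity classes):
  B0 = {u0, u1}
  B1 = {u2}
  B2 = {v0, v1}
u0 ∈ B0, v0 ∈ B2 → different blocks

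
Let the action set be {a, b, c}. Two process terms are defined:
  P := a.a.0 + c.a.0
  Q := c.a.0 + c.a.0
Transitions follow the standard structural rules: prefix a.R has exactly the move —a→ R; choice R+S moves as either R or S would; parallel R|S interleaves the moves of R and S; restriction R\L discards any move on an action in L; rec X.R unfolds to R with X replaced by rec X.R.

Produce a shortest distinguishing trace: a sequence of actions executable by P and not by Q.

a

P's transition system — 3 states:
  u0 = a.a.0 + c.a.0 → -a-> u1, -c-> u1
  u1 = a.0 → -a-> u2
  u2 = 0 → ∅
Q's transition system — 3 states:
  v0 = c.a.0 + c.a.0 → -c-> v1
  v1 = a.0 → -a-> v2
  v2 = 0 → ∅
Executing a from P (initial set {u0}):
  step 1 (a): {u1}
  — P admits the full trace.
Executing a from Q (initial set {v0}):
  step 1 (a): ∅  — Q cannot continue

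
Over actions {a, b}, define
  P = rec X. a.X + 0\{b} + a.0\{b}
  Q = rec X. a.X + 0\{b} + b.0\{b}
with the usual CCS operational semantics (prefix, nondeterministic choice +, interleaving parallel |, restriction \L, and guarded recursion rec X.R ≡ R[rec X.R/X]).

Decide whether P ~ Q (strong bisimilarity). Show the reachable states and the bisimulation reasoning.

LTS(P): 2 reachable states
  p0 = rec X. a.X + 0\{b} + a.0\{b} :: =a=> p0, =a=> p1
  p1 = 0\{b} :: stopped
LTS(Q): 2 reachable states
  q0 = rec X. a.X + 0\{b} + b.0\{b} :: =a=> q0, =b=> q1
  q1 = 0\{b} :: stopped
Coarsest stable partition (strong bisimilarity classes):
  B0 = {p0}
  B1 = {p1, q1}
  B2 = {q0}
p0 ∈ B0, q0 ∈ B2 → different blocks

P ≁ Q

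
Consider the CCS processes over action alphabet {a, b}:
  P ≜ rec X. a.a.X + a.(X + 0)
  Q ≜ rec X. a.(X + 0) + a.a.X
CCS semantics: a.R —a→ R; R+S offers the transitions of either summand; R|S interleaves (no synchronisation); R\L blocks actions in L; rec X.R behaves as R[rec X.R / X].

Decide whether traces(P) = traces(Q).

P's transition system — 3 states:
  u0 = rec X. a.a.X + a.(X + 0) has moves =a=> u1, =a=> u2
  u1 = (rec X. a.a.X + a.(X + 0)) + 0 has moves =a=> u1, =a=> u2
  u2 = a.(rec X. a.a.X + a.(X + 0)) has moves =a=> u0
Q's transition system — 3 states:
  v0 = rec X. a.(X + 0) + a.a.X has moves =a=> v1, =a=> v2
  v1 = (rec X. a.(X + 0) + a.a.X) + 0 has moves =a=> v1, =a=> v2
  v2 = a.(rec X. a.(X + 0) + a.a.X) has moves =a=> v0
Bisimilarity quotient blocks:
  B0 = {u0, u1, u2, v0, v1, v2}
u0 ∈ B0, v0 ∈ B0 → same block
Bisimilar ⇒ trace-equivalent.

YES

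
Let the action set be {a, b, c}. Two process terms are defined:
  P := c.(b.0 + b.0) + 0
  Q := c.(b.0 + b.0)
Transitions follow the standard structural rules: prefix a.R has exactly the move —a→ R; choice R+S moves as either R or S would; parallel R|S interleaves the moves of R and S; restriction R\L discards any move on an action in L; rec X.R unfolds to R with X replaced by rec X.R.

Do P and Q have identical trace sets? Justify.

Reachable graph of P (3 states):
  s0 = c.(b.0 + b.0) + 0 | --c--▸ s1
  s1 = b.0 + b.0 | --b--▸ s2
  s2 = 0 | deadlocked
Reachable graph of Q (3 states):
  t0 = c.(b.0 + b.0) | --c--▸ t1
  t1 = b.0 + b.0 | --b--▸ t2
  t2 = 0 | deadlocked
Partition-refinement fixed point:
  B0 = {s0, t0}
  B1 = {s1, t1}
  B2 = {s2, t2}
s0 ∈ B0, t0 ∈ B0 → same block
Bisimilar ⇒ trace-equivalent.

trace-equivalent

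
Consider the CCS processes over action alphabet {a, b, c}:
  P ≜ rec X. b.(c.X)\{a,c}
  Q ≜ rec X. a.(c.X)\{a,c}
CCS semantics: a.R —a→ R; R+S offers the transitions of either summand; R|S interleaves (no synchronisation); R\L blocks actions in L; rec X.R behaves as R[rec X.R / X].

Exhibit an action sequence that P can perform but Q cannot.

b

Reachable graph of P (2 states):
  s0 = rec X. b.(c.X)\{a,c} :: ··b··> s1
  s1 = (c.(rec X. b.(c.X)\{a,c}))\{a,c} :: (no moves)
Reachable graph of Q (2 states):
  t0 = rec X. a.(c.X)\{a,c} :: ··a··> t1
  t1 = (c.(rec X. a.(c.X)\{a,c}))\{a,c} :: (no moves)
Trace ⟨b⟩ through P, begin at {s0}:
  step 1 (b): {s1}
  — P admits the full trace.
Trace ⟨b⟩ through Q, begin at {t0}:
  step 1 (b): ∅  — Q cannot continue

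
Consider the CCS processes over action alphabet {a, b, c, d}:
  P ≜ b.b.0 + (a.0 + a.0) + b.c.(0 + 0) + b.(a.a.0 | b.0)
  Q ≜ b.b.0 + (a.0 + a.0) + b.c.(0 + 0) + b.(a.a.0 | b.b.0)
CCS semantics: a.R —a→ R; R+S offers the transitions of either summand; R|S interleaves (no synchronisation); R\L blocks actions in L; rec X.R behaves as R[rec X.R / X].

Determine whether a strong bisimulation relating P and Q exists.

P's transition system — 11 states:
  s0 = b.b.0 + (a.0 + a.0) + b.c.(0 + 0) + b.(a.a.0 | b.0) | ··a··> s1, ··b··> s2, ··b··> s3, ··b··> s4
  s1 = 0 | deadlocked
  s2 = a.a.0 | b.0 | ··a··> s5, ··b··> s6
  s3 = b.0 | ··b··> s1
  s4 = c.(0 + 0) | ··c··> s7
  s5 = a.0 | b.0 | ··a··> s8, ··b··> s9
  s6 = a.a.0 | 0 | ··a··> s9
  s7 = 0 + 0 | deadlocked
  s8 = 0 | b.0 | ··b··> s10
  s9 = a.0 | 0 | ··a··> s10
  s10 = 0 | 0 | deadlocked
Q's transition system — 14 states:
  t0 = b.b.0 + (a.0 + a.0) + b.c.(0 + 0) + b.(a.a.0 | b.b.0) | ··a··> t1, ··b··> t2, ··b··> t3, ··b··> t4
  t1 = 0 | deadlocked
  t2 = a.a.0 | b.b.0 | ··a··> t5, ··b··> t6
  t3 = b.0 | ··b··> t1
  t4 = c.(0 + 0) | ··c··> t7
  t5 = a.0 | b.b.0 | ··a··> t8, ··b··> t9
  t6 = a.a.0 | b.0 | ··a··> t9, ··b··> t10
  t7 = 0 + 0 | deadlocked
  t8 = 0 | b.b.0 | ··b··> t11
  t9 = a.0 | b.0 | ··a··> t11, ··b··> t12
  t10 = a.a.0 | 0 | ··a··> t12
  t11 = 0 | b.0 | ··b··> t13
  t12 = a.0 | 0 | ··a··> t13
  t13 = 0 | 0 | deadlocked
Partition-refinement fixed point:
  B0 = {s0}
  B1 = {s1, s10, s7, t1, t13, t7}
  B2 = {s2, t6}
  B3 = {s5, t9}
  B4 = {s3, s8, t11, t3}
  B5 = {s9, t12}
  B6 = {s6, t10}
  B7 = {s4, t4}
  B8 = {t0}
  B9 = {t2}
  B10 = {t5}
  B11 = {t8}
s0 ∈ B0, t0 ∈ B8 → different blocks

not bisimilar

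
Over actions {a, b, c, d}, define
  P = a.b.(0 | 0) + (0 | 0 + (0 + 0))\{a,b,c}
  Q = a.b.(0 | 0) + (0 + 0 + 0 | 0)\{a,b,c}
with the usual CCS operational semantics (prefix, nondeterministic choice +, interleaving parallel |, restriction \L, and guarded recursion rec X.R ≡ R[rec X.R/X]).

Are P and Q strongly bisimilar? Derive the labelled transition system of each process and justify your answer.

P ~ Q

P's transition system — 3 states:
  p0 = a.b.(0 | 0) + (0 | 0 + (0 + 0))\{a,b,c} → -a-> p1
  p1 = b.(0 | 0) → -b-> p2
  p2 = 0 | 0 → ·
Q's transition system — 3 states:
  q0 = a.b.(0 | 0) + (0 + 0 + 0 | 0)\{a,b,c} → -a-> q1
  q1 = b.(0 | 0) → -b-> q2
  q2 = 0 | 0 → ·
Bisimilarity quotient blocks:
  B0 = {p0, q0}
  B1 = {p1, q1}
  B2 = {p2, q2}
p0 ∈ B0, q0 ∈ B0 → same block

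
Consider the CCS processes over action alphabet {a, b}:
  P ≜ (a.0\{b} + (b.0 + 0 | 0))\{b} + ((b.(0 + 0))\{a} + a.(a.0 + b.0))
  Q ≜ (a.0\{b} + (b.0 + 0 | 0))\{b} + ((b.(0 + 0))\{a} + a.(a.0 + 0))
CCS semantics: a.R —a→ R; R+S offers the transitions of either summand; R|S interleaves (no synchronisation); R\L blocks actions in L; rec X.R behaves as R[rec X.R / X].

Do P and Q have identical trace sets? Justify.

Reachable graph of P (5 states):
  u0 = (a.0\{b} + (b.0 + 0 | 0))\{b} + ((b.(0 + 0))\{a} + a.(a.0 + b.0)) has moves =a=> u1, =a=> u2, =b=> u3
  u1 = 0\{b}\{b} has moves deadlocked
  u2 = a.0 + b.0 has moves =a=> u4, =b=> u4
  u3 = (0 + 0)\{a} has moves deadlocked
  u4 = 0 has moves deadlocked
Reachable graph of Q (5 states):
  v0 = (a.0\{b} + (b.0 + 0 | 0))\{b} + ((b.(0 + 0))\{a} + a.(a.0 + 0)) has moves =a=> v1, =a=> v2, =b=> v3
  v1 = 0\{b}\{b} has moves deadlocked
  v2 = a.0 + 0 has moves =a=> v4
  v3 = (0 + 0)\{a} has moves deadlocked
  v4 = 0 has moves deadlocked
Executing ab from P (initial set {u0}):
  [1] a ⇒ {u1, u2}
  [2] b ⇒ {u4}
  — P admits the full trace.
Executing ab from Q (initial set {v0}):
  [1] a ⇒ {v1, v2}
  [2] b ⇒ ∅ (Q stuck)

NO — witness ⟨ab⟩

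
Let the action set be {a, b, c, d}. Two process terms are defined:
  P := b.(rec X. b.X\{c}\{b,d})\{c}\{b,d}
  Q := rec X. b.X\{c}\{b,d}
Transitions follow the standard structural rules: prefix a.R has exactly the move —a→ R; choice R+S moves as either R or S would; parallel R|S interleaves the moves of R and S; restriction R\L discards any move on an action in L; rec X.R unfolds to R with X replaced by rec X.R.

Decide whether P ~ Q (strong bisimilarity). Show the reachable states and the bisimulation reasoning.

P's transition system — 2 states:
  p0 = b.(rec X. b.X\{c}\{b,d})\{c}\{b,d} | -b-> p1
  p1 = (rec X. b.X\{c}\{b,d})\{c}\{b,d} | stopped
Q's transition system — 2 states:
  q0 = rec X. b.X\{c}\{b,d} | -b-> q1
  q1 = (rec X. b.X\{c}\{b,d})\{c}\{b,d} | stopped
Partition-refinement fixed point:
  B0 = {p0, q0}
  B1 = {p1, q1}
p0 ∈ B0, q0 ∈ B0 → same block

YES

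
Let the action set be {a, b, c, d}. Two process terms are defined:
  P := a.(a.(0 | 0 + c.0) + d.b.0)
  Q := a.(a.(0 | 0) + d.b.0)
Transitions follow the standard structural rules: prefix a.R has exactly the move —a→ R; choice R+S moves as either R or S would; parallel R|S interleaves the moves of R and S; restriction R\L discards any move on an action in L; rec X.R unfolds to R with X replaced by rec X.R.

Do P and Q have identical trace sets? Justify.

trace-distinct — witness ⟨aac⟩

P's transition system — 5 states:
  u0 = a.(a.(0 | 0 + c.0) + d.b.0) → --a--▸ u1
  u1 = a.(0 | 0 + c.0) + d.b.0 → --a--▸ u2, --d--▸ u3
  u2 = 0 | 0 + c.0 → --c--▸ u4
  u3 = b.0 → --b--▸ u4
  u4 = 0 → ∅
Q's transition system — 5 states:
  v0 = a.(a.(0 | 0) + d.b.0) → --a--▸ v1
  v1 = a.(0 | 0) + d.b.0 → --a--▸ v2, --d--▸ v3
  v2 = 0 | 0 → ∅
  v3 = b.0 → --b--▸ v4
  v4 = 0 → ∅
Trace ⟨aac⟩ through P, begin at {u0}:
  [1] a ⇒ {u1}
  [2] a ⇒ {u2}
  [3] c ⇒ {u4}
  ✓ P
Trace ⟨aac⟩ through Q, begin at {v0}:
  [1] a ⇒ {v1}
  [2] a ⇒ {v2}
  [3] c ⇒ ∅ (Q stuck)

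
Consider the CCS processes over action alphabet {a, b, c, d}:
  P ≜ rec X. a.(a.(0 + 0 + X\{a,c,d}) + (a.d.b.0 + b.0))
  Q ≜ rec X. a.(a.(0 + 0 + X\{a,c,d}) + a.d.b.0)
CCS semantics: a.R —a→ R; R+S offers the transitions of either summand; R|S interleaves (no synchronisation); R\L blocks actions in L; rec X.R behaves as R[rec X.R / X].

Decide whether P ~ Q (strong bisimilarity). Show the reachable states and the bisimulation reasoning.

NO

LTS(P): 6 reachable states
  m0 = rec X. a.(a.(0 + 0 + X\{a,c,d}) + (a.d.b.0 + b.0)) | =a=> m1
  m1 = a.(0 + 0 + (rec X. a.(a.(0 + 0 + X\{a,c,d}) + (a.d.b.0 + b.0)))\{a,c,d}) + (a.d.b.0 + b.0) | =a=> m2, =a=> m3, =b=> m4
  m2 = 0 + 0 + (rec X. a.(a.(0 + 0 + X\{a,c,d}) + (a.d.b.0 + b.0)))\{a,c,d} | ·
  m3 = d.b.0 | =d=> m5
  m4 = 0 | ·
  m5 = b.0 | =b=> m4
LTS(Q): 6 reachable states
  n0 = rec X. a.(a.(0 + 0 + X\{a,c,d}) + a.d.b.0) | =a=> n1
  n1 = a.(0 + 0 + (rec X. a.(a.(0 + 0 + X\{a,c,d}) + a.d.b.0))\{a,c,d}) + a.d.b.0 | =a=> n2, =a=> n3
  n2 = 0 + 0 + (rec X. a.(a.(0 + 0 + X\{a,c,d}) + a.d.b.0))\{a,c,d} | ·
  n3 = d.b.0 | =d=> n4
  n4 = b.0 | =b=> n5
  n5 = 0 | ·
Coarsest stable partition (strong bisimilarity classes):
  B0 = {m0}
  B1 = {m1}
  B2 = {m3, n3}
  B3 = {m5, n4}
  B4 = {m2, m4, n2, n5}
  B5 = {n0}
  B6 = {n1}
m0 ∈ B0, n0 ∈ B5 → different blocks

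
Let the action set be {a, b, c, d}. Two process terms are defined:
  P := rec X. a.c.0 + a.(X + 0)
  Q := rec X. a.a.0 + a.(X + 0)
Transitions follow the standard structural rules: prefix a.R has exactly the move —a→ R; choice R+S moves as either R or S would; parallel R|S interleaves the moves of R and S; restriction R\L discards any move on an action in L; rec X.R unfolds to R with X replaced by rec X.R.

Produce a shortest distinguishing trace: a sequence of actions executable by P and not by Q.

ac

LTS(P): 4 reachable states
  s0 = rec X. a.c.0 + a.(X + 0) :: --a--▸ s1, --a--▸ s2
  s1 = (rec X. a.c.0 + a.(X + 0)) + 0 :: --a--▸ s1, --a--▸ s2
  s2 = c.0 :: --c--▸ s3
  s3 = 0 :: (no moves)
LTS(Q): 4 reachable states
  t0 = rec X. a.a.0 + a.(X + 0) :: --a--▸ t1, --a--▸ t2
  t1 = (rec X. a.a.0 + a.(X + 0)) + 0 :: --a--▸ t1, --a--▸ t2
  t2 = a.0 :: --a--▸ t3
  t3 = 0 :: (no moves)
Trace ⟨ac⟩ through P, begin at {s0}:
  step 1 (a): {s1, s2}
  step 2 (c): {s3}
  ✓ P
Trace ⟨ac⟩ through Q, begin at {t0}:
  step 1 (a): {t1, t2}
  step 2 (c): no successor for Q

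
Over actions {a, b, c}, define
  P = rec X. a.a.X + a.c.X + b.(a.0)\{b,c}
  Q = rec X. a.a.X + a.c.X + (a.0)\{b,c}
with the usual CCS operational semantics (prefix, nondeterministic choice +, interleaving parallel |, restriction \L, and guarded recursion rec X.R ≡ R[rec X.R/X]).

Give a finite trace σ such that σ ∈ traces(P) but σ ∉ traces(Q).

LTS(P): 5 reachable states
  m0 = rec X. a.a.X + a.c.X + b.(a.0)\{b,c} | --a--▸ m1, --a--▸ m2, --b--▸ m3
  m1 = a.(rec X. a.a.X + a.c.X + b.(a.0)\{b,c}) | --a--▸ m0
  m2 = c.(rec X. a.a.X + a.c.X + b.(a.0)\{b,c}) | --c--▸ m0
  m3 = (a.0)\{b,c} | --a--▸ m4
  m4 = 0\{b,c} | (no moves)
LTS(Q): 4 reachable states
  n0 = rec X. a.a.X + a.c.X + (a.0)\{b,c} | --a--▸ n1, --a--▸ n2, --a--▸ n3
  n1 = 0\{b,c} | (no moves)
  n2 = a.(rec X. a.a.X + a.c.X + (a.0)\{b,c}) | --a--▸ n0
  n3 = c.(rec X. a.a.X + a.c.X + (a.0)\{b,c}) | --c--▸ n0
Executing b from P (initial set {m0}):
  [1] b ⇒ {m3}
  — P admits the full trace.
Executing b from Q (initial set {n0}):
  [1] b ⇒ ∅  — Q cannot continue

b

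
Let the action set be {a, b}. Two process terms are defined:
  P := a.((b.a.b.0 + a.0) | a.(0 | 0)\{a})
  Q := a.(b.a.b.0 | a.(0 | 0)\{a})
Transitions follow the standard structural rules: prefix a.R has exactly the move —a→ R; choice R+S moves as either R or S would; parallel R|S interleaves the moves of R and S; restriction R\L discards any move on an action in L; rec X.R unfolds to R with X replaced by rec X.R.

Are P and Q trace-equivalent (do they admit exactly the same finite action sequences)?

trace-distinct — witness ⟨aaa⟩

LTS(P): 9 reachable states
  m0 = a.((b.a.b.0 + a.0) | a.(0 | 0)\{a}) → =a=> m1
  m1 = (b.a.b.0 + a.0) | a.(0 | 0)\{a} → =a=> m2, =a=> m3, =b=> m4
  m2 = (b.a.b.0 + a.0) | (0 | 0)\{a} → =a=> m5, =b=> m6
  m3 = 0 | a.(0 | 0)\{a} → =a=> m5
  m4 = a.b.0 | a.(0 | 0)\{a} → =a=> m6, =a=> m7
  m5 = 0 | (0 | 0)\{a} → stopped
  m6 = a.b.0 | (0 | 0)\{a} → =a=> m8
  m7 = b.0 | a.(0 | 0)\{a} → =a=> m8, =b=> m3
  m8 = b.0 | (0 | 0)\{a} → =b=> m5
LTS(Q): 9 reachable states
  n0 = a.(b.a.b.0 | a.(0 | 0)\{a}) → =a=> n1
  n1 = b.a.b.0 | a.(0 | 0)\{a} → =a=> n2, =b=> n3
  n2 = b.a.b.0 | (0 | 0)\{a} → =b=> n4
  n3 = a.b.0 | a.(0 | 0)\{a} → =a=> n4, =a=> n5
  n4 = a.b.0 | (0 | 0)\{a} → =a=> n6
  n5 = b.0 | a.(0 | 0)\{a} → =a=> n6, =b=> n7
  n6 = b.0 | (0 | 0)\{a} → =b=> n8
  n7 = 0 | a.(0 | 0)\{a} → =a=> n8
  n8 = 0 | (0 | 0)\{a} → stopped
Executing aaa from P (initial set {m0}):
  [1] a ⇒ {m1}
  [2] a ⇒ {m2, m3}
  [3] a ⇒ {m5}
  P completes σ.
Executing aaa from Q (initial set {n0}):
  [1] a ⇒ {n1}
  [2] a ⇒ {n2}
  [3] a ⇒ ∅ (Q stuck)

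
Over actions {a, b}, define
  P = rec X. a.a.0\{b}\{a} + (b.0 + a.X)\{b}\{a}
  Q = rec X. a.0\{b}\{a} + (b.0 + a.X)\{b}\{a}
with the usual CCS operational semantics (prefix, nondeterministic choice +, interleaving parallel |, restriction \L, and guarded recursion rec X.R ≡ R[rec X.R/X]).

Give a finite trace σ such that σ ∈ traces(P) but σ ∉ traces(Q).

LTS(P): 3 reachable states
  s0 = rec X. a.a.0\{b}\{a} + (b.0 + a.X)\{b}\{a} :: ··a··> s1
  s1 = a.0\{b}\{a} :: ··a··> s2
  s2 = 0\{b}\{a} :: ·
LTS(Q): 2 reachable states
  t0 = rec X. a.0\{b}\{a} + (b.0 + a.X)\{b}\{a} :: ··a··> t1
  t1 = 0\{b}\{a} :: ·
Run σ = ⟨aa⟩ on P: start {s0}
  after a @ step 1: {s1}
  after a @ step 2: {s2}
  — P admits the full trace.
Run σ = ⟨aa⟩ on Q: start {t0}
  after a @ step 1: {t1}
  after a @ step 2: ∅ (Q stuck)

aa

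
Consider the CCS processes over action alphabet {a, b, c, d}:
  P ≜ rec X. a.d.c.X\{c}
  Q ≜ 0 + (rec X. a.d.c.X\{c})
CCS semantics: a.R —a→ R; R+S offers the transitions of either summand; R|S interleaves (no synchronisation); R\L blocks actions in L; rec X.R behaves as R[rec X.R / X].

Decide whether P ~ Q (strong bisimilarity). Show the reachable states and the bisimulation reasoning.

Reachable graph of P (6 states):
  m0 = rec X. a.d.c.X\{c} → -a-> m1
  m1 = d.c.(rec X. a.d.c.X\{c})\{c} → -d-> m2
  m2 = c.(rec X. a.d.c.X\{c})\{c} → -c-> m3
  m3 = (rec X. a.d.c.X\{c})\{c} → -a-> m4
  m4 = (d.c.(rec X. a.d.c.X\{c})\{c})\{c} → -d-> m5
  m5 = (c.(rec X. a.d.c.X\{c})\{c})\{c} → (no moves)
Reachable graph of Q (6 states):
  n0 = 0 + (rec X. a.d.c.X\{c}) → -a-> n1
  n1 = d.c.(rec X. a.d.c.X\{c})\{c} → -d-> n2
  n2 = c.(rec X. a.d.c.X\{c})\{c} → -c-> n3
  n3 = (rec X. a.d.c.X\{c})\{c} → -a-> n4
  n4 = (d.c.(rec X. a.d.c.X\{c})\{c})\{c} → -d-> n5
  n5 = (c.(rec X. a.d.c.X\{c})\{c})\{c} → (no moves)
Coarsest stable partition (strong bisimilarity classes):
  B0 = {m0, n0}
  B1 = {m1, n1}
  B2 = {m2, n2}
  B3 = {m3, n3}
  B4 = {m4, n4}
  B5 = {m5, n5}
m0 ∈ B0, n0 ∈ B0 → same block

YES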